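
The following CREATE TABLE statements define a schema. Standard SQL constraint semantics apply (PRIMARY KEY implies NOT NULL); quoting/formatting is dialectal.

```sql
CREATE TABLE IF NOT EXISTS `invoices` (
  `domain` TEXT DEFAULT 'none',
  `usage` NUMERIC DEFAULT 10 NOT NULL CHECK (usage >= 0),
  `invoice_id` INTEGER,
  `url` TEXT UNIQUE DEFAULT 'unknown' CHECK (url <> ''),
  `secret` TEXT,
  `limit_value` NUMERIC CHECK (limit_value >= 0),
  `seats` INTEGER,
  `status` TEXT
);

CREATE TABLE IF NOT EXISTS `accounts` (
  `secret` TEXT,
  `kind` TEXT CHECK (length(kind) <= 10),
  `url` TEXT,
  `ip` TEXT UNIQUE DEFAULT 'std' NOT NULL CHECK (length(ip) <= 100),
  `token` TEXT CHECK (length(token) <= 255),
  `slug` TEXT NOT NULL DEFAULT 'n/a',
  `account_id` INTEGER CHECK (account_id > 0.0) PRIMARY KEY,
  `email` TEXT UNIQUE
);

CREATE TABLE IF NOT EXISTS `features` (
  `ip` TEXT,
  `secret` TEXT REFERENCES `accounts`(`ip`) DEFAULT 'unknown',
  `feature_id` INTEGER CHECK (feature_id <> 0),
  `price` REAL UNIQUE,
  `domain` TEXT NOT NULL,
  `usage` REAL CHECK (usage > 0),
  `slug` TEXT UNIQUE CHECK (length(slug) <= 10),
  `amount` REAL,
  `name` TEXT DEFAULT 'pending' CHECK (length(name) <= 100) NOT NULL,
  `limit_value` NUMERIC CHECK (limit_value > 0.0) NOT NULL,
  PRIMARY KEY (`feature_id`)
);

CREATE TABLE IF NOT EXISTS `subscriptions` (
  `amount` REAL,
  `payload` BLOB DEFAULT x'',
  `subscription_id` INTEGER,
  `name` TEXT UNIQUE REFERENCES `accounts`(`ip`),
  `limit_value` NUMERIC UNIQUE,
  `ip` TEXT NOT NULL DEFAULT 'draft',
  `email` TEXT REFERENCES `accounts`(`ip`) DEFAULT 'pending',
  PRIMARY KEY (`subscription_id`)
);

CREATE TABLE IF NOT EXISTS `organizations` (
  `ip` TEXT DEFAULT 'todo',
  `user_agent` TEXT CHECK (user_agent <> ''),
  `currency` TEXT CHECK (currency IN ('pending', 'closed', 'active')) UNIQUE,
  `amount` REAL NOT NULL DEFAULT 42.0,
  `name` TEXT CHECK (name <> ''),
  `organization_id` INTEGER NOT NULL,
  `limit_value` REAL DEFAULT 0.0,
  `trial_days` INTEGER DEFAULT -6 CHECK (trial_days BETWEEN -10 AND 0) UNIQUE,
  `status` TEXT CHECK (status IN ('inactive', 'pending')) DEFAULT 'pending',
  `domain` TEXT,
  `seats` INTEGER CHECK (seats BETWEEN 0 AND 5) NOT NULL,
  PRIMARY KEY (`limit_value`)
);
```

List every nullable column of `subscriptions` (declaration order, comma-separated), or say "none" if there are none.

amount, payload, name, limit_value, email

- amount: no NOT NULL constraint applies → nullable.
- payload: DEFAULT only fills an omitted column; an explicit NULL is still allowed → nullable.
- subscription_id: part of the PRIMARY KEY, which implies NOT NULL → not nullable.
- name: a foreign key column may be NULL unless separately constrained → nullable.
- limit_value: UNIQUE does not imply NOT NULL → nullable.
- ip: declared NOT NULL → not nullable.
- email: a foreign key column may be NULL unless separately constrained → nullable.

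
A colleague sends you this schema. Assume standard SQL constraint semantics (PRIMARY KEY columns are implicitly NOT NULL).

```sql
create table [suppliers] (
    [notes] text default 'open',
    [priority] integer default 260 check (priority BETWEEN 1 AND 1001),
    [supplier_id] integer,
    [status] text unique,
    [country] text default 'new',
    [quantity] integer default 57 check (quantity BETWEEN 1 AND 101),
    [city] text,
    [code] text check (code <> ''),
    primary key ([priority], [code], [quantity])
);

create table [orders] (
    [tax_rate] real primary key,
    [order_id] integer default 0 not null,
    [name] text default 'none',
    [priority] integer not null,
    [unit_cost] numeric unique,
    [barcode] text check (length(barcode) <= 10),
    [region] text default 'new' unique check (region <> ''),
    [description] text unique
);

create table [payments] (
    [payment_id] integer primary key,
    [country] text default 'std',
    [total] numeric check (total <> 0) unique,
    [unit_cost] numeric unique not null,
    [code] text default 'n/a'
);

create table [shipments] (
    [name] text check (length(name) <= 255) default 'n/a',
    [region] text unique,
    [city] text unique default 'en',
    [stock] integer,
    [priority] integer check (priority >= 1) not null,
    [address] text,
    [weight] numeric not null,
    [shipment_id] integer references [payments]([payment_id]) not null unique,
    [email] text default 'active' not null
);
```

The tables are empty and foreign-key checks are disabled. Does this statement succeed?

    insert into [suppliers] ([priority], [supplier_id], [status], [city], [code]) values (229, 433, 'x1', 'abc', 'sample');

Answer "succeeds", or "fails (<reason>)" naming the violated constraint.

succeeds

NOT NULL columns: code is supplied; priority is supplied; quantity defaults to 57.
CHECK constraints: 229 satisfies (priority BETWEEN 1 AND 1001); 'sample' satisfies (code <> '').
No constraint is violated.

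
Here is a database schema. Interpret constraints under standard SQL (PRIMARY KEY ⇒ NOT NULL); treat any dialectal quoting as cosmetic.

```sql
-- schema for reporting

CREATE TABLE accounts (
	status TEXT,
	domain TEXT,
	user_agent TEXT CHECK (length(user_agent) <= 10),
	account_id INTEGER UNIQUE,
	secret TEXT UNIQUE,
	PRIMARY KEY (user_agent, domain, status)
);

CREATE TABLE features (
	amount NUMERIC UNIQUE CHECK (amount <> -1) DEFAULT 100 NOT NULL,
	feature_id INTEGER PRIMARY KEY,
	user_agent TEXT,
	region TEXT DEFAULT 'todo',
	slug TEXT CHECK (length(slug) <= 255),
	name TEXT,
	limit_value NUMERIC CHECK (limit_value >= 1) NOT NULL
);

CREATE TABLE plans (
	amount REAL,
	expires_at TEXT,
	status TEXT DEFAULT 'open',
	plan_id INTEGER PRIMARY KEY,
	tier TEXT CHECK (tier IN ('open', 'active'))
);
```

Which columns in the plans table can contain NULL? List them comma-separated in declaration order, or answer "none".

- amount: no NOT NULL constraint applies → nullable.
- expires_at: no NOT NULL constraint applies → nullable.
- status: DEFAULT only fills an omitted column; an explicit NULL is still allowed → nullable.
- plan_id: part of the PRIMARY KEY, which implies NOT NULL → not nullable.
- tier: CHECK does not forbid NULL (a CHECK constraint passes when its expression is NULL) → nullable.

amount, expires_at, status, tier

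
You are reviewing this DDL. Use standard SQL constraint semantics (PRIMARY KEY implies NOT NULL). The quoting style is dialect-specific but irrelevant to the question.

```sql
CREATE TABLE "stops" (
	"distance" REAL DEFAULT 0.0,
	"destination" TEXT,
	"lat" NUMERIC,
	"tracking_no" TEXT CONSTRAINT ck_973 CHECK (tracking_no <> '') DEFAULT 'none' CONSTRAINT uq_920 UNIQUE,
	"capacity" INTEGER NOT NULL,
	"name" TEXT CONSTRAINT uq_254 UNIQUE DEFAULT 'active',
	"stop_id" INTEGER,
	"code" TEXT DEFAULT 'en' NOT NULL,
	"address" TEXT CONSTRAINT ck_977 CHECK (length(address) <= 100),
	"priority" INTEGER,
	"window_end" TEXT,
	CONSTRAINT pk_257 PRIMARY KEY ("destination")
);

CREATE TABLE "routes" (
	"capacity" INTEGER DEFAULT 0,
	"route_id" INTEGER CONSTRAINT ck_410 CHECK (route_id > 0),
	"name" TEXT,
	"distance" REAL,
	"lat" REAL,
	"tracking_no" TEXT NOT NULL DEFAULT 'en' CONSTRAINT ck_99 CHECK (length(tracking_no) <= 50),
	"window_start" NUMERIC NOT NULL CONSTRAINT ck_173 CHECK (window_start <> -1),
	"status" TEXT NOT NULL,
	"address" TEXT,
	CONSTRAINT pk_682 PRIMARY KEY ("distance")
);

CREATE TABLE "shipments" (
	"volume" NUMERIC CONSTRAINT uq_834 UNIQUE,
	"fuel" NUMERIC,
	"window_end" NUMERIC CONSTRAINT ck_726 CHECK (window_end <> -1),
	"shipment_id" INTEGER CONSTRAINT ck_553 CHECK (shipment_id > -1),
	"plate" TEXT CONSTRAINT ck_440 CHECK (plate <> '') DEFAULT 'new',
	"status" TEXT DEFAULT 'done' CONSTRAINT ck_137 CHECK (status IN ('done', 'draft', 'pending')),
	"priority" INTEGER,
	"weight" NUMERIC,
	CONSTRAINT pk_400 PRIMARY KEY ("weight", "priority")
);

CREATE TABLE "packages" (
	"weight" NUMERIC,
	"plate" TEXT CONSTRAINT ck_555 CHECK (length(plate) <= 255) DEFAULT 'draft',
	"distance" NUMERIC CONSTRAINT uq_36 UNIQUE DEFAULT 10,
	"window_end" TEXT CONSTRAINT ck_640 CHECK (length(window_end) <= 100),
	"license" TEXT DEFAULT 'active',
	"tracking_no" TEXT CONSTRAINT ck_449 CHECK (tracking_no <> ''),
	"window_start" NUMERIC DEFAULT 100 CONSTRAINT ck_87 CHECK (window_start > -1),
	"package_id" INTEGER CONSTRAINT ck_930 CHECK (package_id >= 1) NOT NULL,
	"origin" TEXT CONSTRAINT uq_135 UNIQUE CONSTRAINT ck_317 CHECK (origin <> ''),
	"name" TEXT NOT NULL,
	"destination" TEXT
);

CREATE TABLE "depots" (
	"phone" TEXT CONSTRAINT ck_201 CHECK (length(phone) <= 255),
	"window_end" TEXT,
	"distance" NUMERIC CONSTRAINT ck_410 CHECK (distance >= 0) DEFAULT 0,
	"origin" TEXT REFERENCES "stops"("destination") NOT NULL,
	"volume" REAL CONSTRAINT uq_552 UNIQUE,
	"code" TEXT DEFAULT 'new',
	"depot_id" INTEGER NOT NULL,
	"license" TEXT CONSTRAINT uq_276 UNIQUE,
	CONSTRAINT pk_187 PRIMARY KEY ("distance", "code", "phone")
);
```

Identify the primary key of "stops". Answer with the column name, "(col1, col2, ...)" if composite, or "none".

destination

destination is declared PRIMARY KEY as a table-level PRIMARY KEY clause.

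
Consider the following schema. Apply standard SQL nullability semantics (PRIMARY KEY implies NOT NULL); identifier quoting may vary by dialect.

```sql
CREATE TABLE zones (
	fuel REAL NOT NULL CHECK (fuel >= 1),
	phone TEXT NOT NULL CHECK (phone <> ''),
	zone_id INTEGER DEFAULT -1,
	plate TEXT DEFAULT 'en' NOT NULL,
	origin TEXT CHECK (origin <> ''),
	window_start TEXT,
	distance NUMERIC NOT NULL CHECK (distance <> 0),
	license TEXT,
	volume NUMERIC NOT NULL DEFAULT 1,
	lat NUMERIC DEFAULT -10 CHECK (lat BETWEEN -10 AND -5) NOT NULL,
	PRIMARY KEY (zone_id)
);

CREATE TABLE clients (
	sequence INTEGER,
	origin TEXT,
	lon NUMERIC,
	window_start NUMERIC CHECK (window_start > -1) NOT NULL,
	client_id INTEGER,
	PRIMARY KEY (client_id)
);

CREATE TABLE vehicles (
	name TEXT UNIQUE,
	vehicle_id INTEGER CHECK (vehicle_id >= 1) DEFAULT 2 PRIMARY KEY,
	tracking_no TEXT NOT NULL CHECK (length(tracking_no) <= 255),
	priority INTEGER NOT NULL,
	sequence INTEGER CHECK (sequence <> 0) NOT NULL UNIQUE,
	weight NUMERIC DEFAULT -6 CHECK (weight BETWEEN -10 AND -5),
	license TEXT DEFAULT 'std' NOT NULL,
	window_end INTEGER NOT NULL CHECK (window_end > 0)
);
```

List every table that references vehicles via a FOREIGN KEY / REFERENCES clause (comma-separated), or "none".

none

No REFERENCES clause anywhere in the schema names vehicles.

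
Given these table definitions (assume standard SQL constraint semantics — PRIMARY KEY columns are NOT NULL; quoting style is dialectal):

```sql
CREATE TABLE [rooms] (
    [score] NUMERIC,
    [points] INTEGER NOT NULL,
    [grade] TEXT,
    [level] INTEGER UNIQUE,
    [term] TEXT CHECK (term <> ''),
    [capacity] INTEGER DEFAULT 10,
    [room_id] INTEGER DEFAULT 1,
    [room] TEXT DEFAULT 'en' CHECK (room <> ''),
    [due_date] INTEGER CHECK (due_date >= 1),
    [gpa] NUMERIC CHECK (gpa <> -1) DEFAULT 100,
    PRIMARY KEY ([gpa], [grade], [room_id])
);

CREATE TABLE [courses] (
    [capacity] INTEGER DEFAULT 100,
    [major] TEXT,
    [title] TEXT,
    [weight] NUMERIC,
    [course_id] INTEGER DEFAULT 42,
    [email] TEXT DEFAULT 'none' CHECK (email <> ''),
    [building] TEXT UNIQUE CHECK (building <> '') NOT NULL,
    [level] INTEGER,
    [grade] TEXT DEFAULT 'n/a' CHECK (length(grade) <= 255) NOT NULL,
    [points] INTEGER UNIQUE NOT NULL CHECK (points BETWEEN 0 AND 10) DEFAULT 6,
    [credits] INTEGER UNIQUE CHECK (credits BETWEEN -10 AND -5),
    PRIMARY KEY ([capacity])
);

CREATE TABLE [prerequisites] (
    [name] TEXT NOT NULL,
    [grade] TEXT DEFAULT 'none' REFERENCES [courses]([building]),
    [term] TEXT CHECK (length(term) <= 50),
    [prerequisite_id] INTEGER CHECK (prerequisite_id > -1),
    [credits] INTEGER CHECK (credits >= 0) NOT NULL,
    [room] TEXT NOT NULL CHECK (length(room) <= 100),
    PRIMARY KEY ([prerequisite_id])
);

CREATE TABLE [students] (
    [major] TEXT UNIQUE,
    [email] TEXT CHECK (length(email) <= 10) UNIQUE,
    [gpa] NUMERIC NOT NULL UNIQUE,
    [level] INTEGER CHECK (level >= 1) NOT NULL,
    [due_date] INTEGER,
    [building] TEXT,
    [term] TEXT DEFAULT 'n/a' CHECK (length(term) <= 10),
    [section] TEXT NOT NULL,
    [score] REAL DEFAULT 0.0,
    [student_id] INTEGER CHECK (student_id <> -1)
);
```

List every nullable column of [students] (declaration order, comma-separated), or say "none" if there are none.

- major: UNIQUE does not imply NOT NULL → nullable.
- email: CHECK does not forbid NULL (a CHECK constraint passes when its expression is NULL) → nullable.
- gpa: declared NOT NULL → not nullable.
- level: declared NOT NULL → not nullable.
- due_date: no NOT NULL constraint applies → nullable.
- building: no NOT NULL constraint applies → nullable.
- term: CHECK does not forbid NULL (a CHECK constraint passes when its expression is NULL) → nullable.
- section: declared NOT NULL → not nullable.
- score: DEFAULT only fills an omitted column; an explicit NULL is still allowed → nullable.
- student_id: CHECK does not forbid NULL (a CHECK constraint passes when its expression is NULL) → nullable.

major, email, due_date, building, term, score, student_id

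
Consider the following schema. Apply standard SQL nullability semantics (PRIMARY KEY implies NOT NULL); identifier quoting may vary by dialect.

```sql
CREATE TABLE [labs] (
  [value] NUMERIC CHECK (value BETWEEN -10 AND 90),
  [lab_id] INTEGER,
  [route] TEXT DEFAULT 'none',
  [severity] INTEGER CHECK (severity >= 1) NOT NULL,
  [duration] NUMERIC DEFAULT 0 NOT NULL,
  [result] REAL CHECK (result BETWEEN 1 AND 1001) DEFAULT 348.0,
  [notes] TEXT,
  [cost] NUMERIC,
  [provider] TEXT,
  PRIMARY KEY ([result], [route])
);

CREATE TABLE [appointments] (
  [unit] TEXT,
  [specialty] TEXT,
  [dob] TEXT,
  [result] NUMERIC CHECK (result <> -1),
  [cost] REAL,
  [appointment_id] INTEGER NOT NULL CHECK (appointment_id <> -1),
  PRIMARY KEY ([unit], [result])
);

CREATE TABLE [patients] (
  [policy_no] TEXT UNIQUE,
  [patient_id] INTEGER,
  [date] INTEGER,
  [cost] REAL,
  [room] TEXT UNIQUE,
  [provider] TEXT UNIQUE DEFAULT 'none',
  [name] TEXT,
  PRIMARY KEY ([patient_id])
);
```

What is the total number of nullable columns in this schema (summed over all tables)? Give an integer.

labs: 5 nullable (value, lab_id, notes, cost, provider — PK (result, route) and explicit NOT NULL columns excluded).
appointments: 3 nullable (specialty, dob, cost — PK (unit, result) and explicit NOT NULL columns excluded).
patients: 6 nullable (policy_no, date, cost, room, provider, name — PK (patient_id) and explicit NOT NULL columns excluded).
Total: 5 + 3 + 6 = 14.

14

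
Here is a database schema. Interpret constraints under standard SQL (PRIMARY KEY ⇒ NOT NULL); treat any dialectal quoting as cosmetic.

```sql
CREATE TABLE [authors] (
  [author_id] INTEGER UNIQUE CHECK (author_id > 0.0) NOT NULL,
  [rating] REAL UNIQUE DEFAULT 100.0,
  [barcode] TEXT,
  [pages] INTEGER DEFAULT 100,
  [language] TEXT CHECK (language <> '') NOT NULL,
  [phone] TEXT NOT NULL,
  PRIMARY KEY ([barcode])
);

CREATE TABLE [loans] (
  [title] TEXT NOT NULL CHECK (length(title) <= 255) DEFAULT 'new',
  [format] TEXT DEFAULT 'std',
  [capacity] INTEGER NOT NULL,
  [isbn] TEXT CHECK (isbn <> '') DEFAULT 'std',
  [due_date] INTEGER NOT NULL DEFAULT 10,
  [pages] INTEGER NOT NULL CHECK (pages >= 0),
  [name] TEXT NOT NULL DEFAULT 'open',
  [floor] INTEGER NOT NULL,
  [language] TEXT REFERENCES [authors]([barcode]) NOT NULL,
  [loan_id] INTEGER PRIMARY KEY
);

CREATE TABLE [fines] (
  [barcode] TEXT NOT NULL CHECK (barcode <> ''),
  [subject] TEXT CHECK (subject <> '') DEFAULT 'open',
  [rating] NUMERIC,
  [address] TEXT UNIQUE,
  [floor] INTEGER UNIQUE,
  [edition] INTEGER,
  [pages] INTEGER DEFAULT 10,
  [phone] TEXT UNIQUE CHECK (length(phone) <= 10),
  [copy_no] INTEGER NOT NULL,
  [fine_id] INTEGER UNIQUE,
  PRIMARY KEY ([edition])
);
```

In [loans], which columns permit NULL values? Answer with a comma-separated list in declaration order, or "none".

format, isbn

- title: declared NOT NULL → not nullable.
- format: DEFAULT only fills an omitted column; an explicit NULL is still allowed → nullable.
- capacity: declared NOT NULL → not nullable.
- isbn: CHECK does not forbid NULL (a CHECK constraint passes when its expression is NULL) → nullable.
- due_date: declared NOT NULL → not nullable.
- pages: declared NOT NULL → not nullable.
- name: declared NOT NULL → not nullable.
- floor: declared NOT NULL → not nullable.
- language: declared NOT NULL → not nullable.
- loan_id: part of the PRIMARY KEY, which implies NOT NULL → not nullable.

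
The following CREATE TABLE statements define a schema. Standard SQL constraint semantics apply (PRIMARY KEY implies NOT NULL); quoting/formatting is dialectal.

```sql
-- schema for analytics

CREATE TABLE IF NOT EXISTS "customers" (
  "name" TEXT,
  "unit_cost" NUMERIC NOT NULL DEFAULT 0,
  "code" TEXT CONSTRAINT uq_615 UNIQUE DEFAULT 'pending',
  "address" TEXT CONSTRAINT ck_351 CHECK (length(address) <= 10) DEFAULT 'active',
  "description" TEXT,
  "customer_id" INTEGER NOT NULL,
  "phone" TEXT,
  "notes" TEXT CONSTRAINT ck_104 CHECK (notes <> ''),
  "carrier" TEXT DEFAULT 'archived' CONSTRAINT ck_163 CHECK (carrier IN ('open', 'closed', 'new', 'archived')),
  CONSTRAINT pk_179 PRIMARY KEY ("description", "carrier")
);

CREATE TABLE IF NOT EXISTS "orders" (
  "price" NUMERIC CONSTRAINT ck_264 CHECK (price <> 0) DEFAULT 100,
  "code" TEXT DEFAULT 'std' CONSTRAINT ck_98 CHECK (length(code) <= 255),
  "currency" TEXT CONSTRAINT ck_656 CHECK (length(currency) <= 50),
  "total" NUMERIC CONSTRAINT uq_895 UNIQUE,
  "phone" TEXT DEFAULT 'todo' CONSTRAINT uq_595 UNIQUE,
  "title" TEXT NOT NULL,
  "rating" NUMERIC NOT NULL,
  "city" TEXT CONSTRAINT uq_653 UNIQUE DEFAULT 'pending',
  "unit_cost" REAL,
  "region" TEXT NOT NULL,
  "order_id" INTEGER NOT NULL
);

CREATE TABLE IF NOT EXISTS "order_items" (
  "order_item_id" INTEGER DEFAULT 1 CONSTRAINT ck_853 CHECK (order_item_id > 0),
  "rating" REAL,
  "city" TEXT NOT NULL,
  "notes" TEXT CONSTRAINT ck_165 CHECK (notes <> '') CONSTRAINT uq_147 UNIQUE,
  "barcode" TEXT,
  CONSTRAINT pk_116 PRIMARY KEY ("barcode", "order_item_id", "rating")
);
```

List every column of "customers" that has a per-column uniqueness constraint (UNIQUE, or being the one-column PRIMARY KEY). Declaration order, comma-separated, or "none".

code

- name: no UNIQUE or single-column PK constraint.
- unit_cost: no UNIQUE or single-column PK constraint.
- code: declared UNIQUE → unique.
- address: no UNIQUE or single-column PK constraint.
- description: part of a composite PRIMARY KEY — only the tuple is unique, not this column on its own.
- customer_id: no UNIQUE or single-column PK constraint.
- phone: no UNIQUE or single-column PK constraint.
- notes: no UNIQUE or single-column PK constraint.
- carrier: part of a composite PRIMARY KEY — only the tuple is unique, not this column on its own.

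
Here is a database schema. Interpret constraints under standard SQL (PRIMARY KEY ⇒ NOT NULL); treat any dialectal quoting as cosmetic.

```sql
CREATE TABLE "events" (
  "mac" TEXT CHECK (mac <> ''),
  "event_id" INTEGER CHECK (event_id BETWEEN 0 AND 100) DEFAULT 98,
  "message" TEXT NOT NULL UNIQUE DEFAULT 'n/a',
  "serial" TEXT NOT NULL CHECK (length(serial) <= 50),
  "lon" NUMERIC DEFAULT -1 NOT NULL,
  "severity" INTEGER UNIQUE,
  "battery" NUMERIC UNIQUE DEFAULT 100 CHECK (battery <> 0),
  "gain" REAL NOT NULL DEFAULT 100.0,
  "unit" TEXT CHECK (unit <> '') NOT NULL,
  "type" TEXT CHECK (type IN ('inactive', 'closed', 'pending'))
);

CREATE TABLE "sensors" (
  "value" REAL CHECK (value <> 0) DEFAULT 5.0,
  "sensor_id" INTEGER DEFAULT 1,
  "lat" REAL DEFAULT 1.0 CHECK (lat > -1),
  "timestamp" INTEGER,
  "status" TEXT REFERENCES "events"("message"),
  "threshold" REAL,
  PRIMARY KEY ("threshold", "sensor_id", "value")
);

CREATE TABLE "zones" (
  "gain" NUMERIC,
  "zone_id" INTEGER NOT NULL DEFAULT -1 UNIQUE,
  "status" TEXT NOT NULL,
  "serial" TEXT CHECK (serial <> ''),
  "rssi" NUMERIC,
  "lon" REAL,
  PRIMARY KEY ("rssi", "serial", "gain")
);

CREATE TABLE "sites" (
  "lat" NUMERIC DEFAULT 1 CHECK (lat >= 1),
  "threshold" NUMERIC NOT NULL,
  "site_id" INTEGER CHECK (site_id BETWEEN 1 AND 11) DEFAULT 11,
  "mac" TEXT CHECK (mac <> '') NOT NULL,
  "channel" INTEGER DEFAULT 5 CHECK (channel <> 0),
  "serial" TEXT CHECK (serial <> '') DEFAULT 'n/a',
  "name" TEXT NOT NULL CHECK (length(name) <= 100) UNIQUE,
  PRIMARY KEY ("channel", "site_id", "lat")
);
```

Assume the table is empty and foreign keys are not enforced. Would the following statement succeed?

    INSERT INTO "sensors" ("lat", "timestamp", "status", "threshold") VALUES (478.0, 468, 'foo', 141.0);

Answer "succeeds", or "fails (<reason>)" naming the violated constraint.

succeeds

NOT NULL columns: sensor_id defaults to 1; threshold is supplied; value defaults to 5.0.
CHECK constraints: 478.0 satisfies (lat > -1).
No constraint is violated.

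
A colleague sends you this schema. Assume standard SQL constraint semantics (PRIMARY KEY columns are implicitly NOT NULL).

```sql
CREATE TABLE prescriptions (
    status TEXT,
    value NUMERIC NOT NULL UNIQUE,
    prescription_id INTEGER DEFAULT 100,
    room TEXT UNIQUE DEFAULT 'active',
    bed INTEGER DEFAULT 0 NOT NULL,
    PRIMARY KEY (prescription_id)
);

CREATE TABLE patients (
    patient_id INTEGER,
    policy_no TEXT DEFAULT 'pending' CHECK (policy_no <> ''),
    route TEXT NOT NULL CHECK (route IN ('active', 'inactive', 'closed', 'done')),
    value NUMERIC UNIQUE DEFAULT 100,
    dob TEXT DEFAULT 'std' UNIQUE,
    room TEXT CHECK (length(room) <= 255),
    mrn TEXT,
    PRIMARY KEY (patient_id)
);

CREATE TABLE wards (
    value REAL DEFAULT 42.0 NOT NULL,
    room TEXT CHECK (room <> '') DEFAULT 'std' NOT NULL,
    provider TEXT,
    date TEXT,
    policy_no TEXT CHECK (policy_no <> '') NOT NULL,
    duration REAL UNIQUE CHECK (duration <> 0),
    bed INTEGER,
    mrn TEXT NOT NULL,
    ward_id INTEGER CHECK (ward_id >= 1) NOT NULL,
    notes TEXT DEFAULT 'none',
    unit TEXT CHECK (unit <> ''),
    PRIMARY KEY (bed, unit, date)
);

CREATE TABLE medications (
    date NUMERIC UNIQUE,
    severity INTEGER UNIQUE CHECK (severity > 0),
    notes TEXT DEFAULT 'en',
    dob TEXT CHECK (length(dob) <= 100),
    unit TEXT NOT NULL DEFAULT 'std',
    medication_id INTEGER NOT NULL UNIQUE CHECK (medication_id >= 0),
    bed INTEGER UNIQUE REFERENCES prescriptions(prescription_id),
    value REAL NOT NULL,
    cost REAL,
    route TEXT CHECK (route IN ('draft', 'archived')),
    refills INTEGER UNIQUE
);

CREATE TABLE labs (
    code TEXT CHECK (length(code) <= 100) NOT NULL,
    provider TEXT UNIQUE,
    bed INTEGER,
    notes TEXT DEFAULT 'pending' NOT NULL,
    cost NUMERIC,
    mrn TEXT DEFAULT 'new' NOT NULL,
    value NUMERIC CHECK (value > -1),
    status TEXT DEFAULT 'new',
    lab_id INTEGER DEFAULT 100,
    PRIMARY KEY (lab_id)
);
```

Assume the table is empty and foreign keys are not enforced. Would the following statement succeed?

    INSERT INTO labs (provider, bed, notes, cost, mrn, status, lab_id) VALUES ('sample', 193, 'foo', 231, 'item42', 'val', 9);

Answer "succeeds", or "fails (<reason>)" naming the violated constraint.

fails (NOT NULL on code)

code is omitted from the column list and has no DEFAULT, so it would receive NULL.
But code is declared NOT NULL.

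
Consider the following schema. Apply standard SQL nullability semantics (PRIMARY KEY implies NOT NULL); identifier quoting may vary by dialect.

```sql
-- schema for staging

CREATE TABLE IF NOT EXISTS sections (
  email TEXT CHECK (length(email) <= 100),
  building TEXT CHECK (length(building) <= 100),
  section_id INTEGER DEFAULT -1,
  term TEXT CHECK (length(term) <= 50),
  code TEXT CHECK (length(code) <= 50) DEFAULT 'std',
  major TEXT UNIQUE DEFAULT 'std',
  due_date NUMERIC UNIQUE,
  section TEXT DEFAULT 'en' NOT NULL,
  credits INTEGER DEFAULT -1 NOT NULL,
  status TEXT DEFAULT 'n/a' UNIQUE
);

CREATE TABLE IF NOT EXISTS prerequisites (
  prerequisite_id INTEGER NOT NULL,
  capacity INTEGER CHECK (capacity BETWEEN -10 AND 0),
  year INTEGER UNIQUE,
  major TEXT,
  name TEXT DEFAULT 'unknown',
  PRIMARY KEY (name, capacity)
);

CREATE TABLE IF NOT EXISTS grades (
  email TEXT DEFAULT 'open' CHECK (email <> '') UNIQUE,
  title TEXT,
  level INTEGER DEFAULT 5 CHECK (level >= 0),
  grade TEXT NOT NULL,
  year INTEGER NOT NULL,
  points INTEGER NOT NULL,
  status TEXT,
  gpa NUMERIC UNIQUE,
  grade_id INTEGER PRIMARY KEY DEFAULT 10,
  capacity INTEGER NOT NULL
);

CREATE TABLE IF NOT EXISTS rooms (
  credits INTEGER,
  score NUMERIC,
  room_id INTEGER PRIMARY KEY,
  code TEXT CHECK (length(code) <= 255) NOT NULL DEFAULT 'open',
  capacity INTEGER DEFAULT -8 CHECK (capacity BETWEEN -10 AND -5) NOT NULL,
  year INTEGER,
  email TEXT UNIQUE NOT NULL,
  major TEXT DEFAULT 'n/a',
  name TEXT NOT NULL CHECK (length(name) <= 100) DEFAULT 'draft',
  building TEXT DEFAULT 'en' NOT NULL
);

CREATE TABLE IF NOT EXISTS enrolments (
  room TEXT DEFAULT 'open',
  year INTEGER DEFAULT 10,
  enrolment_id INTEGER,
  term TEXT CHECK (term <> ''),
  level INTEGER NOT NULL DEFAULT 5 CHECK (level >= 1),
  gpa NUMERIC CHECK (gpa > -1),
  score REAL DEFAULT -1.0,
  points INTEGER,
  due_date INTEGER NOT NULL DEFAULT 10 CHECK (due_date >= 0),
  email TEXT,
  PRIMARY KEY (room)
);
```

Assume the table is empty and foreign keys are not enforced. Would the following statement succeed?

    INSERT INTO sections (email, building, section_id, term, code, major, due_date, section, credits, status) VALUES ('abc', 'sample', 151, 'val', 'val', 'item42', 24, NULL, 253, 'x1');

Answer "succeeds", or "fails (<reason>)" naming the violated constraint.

fails (NOT NULL on section)

section is explicitly set to NULL, but section is declared NOT NULL.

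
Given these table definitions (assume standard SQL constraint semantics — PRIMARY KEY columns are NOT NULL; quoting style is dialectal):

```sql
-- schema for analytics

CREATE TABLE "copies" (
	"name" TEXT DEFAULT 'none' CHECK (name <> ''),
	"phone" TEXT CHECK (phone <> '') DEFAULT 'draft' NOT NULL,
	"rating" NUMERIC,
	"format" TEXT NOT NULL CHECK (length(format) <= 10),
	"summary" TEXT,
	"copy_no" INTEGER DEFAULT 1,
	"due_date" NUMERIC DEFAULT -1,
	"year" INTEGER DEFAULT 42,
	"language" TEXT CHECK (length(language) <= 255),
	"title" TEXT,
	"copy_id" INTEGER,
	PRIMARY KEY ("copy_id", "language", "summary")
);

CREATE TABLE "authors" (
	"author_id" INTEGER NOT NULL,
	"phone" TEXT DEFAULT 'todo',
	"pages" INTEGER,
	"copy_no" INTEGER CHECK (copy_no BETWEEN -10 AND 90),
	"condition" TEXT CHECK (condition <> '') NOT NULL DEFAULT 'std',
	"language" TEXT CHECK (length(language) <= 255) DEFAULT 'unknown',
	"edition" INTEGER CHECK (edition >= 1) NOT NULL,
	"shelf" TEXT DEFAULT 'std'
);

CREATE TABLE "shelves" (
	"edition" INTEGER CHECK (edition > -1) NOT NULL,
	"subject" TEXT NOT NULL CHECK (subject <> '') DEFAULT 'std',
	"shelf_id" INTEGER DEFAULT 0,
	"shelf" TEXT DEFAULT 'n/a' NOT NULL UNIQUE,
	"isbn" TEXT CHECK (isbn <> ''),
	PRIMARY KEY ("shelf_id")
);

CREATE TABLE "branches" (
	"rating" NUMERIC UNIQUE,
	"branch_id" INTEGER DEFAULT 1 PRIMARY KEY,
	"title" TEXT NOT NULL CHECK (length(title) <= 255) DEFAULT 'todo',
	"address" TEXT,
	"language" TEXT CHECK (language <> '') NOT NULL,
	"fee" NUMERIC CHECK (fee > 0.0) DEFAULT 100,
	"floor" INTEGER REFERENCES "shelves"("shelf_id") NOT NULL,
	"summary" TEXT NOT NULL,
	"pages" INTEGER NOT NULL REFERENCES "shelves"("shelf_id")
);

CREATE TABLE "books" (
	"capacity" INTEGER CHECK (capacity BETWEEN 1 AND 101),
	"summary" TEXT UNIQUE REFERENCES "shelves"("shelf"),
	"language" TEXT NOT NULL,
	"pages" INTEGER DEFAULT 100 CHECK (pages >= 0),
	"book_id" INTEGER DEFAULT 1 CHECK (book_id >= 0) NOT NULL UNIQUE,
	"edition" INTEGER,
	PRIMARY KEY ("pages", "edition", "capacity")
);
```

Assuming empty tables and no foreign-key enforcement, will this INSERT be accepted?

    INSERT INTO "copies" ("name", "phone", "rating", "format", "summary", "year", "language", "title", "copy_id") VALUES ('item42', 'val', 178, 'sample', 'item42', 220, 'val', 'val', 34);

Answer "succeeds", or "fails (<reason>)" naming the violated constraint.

succeeds

NOT NULL columns: copy_id is supplied; format is supplied; language is supplied; phone is supplied; summary is supplied.
CHECK constraints: 'item42' satisfies (name <> ''); 'val' satisfies (phone <> ''); 'sample' satisfies (length(format) <= 10); 'val' satisfies (length(language) <= 255).
No constraint is violated.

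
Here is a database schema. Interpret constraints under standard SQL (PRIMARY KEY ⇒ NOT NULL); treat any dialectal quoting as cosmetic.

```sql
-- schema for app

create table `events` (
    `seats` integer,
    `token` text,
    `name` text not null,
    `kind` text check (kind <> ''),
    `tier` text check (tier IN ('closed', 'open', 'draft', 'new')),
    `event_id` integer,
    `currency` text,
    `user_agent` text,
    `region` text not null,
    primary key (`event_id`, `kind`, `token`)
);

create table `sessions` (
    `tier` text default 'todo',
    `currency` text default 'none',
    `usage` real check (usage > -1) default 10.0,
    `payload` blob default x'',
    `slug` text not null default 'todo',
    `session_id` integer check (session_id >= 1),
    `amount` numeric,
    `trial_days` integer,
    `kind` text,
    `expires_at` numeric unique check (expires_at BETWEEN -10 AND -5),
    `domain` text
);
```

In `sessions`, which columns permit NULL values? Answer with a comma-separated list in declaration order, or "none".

tier, currency, usage, payload, session_id, amount, trial_days, kind, expires_at, domain

- tier: DEFAULT only fills an omitted column; an explicit NULL is still allowed → nullable.
- currency: DEFAULT only fills an omitted column; an explicit NULL is still allowed → nullable.
- usage: CHECK does not forbid NULL (a CHECK constraint passes when its expression is NULL) → nullable.
- payload: DEFAULT only fills an omitted column; an explicit NULL is still allowed → nullable.
- slug: declared NOT NULL → not nullable.
- session_id: CHECK does not forbid NULL (a CHECK constraint passes when its expression is NULL) → nullable.
- amount: no NOT NULL constraint applies → nullable.
- trial_days: no NOT NULL constraint applies → nullable.
- kind: no NOT NULL constraint applies → nullable.
- expires_at: CHECK does not forbid NULL (a CHECK constraint passes when its expression is NULL) → nullable.
- domain: no NOT NULL constraint applies → nullable.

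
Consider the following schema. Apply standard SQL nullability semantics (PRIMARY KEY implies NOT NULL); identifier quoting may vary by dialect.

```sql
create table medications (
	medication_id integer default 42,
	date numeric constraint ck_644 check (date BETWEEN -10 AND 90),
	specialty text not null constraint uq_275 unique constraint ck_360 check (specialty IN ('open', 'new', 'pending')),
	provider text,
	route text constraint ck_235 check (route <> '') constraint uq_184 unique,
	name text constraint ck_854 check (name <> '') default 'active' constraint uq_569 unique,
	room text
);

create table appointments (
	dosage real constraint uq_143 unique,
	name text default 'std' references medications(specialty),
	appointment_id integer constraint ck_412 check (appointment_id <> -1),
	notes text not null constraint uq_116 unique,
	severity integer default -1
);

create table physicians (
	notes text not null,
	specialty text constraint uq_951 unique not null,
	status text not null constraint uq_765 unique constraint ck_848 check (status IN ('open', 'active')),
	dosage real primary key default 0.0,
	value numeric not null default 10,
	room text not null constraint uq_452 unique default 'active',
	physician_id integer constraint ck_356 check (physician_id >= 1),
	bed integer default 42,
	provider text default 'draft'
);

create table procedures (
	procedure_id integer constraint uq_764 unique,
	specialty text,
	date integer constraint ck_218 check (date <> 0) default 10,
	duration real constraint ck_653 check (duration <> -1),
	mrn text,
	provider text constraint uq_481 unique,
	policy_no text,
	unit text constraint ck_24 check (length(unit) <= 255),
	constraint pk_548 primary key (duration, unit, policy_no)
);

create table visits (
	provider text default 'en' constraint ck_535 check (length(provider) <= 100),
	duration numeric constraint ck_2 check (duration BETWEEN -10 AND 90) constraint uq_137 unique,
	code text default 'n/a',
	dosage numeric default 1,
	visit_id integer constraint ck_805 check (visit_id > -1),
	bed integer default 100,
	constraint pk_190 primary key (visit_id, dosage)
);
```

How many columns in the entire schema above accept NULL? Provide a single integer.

22

medications: 6 nullable (medication_id, date, provider, route, name, room — PK none and explicit NOT NULL columns excluded).
appointments: 4 nullable (dosage, name, appointment_id, severity — PK none and explicit NOT NULL columns excluded).
physicians: 3 nullable (physician_id, bed, provider — PK (dosage) and explicit NOT NULL columns excluded).
procedures: 5 nullable (procedure_id, specialty, date, mrn, provider — PK (duration, unit, policy_no) and explicit NOT NULL columns excluded).
visits: 4 nullable (provider, duration, code, bed — PK (visit_id, dosage) and explicit NOT NULL columns excluded).
Total: 6 + 4 + 3 + 5 + 4 = 22.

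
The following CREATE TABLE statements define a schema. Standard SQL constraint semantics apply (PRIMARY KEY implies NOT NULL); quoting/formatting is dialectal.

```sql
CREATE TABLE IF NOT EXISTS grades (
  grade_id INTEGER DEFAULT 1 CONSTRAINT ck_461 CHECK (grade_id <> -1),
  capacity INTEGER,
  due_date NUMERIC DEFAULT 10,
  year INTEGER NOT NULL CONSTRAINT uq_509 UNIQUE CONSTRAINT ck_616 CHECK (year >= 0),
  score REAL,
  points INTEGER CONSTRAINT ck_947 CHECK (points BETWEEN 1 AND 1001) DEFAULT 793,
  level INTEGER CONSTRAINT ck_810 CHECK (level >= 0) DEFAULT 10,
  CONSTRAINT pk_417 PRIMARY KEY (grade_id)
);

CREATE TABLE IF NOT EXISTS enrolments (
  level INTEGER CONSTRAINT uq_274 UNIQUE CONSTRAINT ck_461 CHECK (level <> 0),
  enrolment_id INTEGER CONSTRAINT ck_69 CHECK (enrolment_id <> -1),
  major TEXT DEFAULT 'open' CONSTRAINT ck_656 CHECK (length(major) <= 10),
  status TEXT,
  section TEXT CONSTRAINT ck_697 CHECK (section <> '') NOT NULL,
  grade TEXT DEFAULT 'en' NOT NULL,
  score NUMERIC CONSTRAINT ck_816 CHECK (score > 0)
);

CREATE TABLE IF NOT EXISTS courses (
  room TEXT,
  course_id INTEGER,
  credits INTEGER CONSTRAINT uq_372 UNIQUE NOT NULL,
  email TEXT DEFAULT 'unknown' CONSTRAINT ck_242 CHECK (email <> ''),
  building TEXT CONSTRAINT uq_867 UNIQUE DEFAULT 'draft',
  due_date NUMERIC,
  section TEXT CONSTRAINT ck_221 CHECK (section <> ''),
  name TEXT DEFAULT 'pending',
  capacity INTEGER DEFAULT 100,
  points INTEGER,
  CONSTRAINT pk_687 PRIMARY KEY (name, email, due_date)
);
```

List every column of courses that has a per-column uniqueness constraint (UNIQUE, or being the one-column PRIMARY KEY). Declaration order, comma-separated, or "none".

credits, building

- room: no UNIQUE or single-column PK constraint.
- course_id: no UNIQUE or single-column PK constraint.
- credits: declared UNIQUE → unique.
- email: part of a composite PRIMARY KEY — only the tuple is unique, not this column on its own.
- building: declared UNIQUE → unique.
- due_date: part of a composite PRIMARY KEY — only the tuple is unique, not this column on its own.
- section: no UNIQUE or single-column PK constraint.
- name: part of a composite PRIMARY KEY — only the tuple is unique, not this column on its own.
- capacity: no UNIQUE or single-column PK constraint.
- points: no UNIQUE or single-column PK constraint.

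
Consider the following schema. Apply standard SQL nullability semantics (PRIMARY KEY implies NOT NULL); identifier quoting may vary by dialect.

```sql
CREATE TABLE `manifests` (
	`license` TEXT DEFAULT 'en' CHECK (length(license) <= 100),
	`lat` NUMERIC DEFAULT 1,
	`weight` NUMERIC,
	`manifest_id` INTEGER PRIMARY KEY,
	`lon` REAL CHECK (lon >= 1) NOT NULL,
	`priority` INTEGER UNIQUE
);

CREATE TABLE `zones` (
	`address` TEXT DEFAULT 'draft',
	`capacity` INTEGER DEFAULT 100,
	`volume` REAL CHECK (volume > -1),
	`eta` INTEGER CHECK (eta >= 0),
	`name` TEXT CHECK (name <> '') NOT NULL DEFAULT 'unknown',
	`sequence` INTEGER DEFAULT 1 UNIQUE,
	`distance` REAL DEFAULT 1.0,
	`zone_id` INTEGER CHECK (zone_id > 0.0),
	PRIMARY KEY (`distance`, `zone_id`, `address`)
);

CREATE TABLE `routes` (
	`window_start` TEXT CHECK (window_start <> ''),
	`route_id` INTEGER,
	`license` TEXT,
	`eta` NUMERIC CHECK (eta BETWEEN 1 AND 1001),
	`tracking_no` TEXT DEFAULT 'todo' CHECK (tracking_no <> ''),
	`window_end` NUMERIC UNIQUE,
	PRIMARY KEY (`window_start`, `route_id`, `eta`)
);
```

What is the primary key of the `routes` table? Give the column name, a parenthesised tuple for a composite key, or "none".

(window_start, route_id, eta)

A table-level PRIMARY KEY clause names 3 columns: window_start, route_id, eta.
This is a composite key — the combination is unique, not each column individually.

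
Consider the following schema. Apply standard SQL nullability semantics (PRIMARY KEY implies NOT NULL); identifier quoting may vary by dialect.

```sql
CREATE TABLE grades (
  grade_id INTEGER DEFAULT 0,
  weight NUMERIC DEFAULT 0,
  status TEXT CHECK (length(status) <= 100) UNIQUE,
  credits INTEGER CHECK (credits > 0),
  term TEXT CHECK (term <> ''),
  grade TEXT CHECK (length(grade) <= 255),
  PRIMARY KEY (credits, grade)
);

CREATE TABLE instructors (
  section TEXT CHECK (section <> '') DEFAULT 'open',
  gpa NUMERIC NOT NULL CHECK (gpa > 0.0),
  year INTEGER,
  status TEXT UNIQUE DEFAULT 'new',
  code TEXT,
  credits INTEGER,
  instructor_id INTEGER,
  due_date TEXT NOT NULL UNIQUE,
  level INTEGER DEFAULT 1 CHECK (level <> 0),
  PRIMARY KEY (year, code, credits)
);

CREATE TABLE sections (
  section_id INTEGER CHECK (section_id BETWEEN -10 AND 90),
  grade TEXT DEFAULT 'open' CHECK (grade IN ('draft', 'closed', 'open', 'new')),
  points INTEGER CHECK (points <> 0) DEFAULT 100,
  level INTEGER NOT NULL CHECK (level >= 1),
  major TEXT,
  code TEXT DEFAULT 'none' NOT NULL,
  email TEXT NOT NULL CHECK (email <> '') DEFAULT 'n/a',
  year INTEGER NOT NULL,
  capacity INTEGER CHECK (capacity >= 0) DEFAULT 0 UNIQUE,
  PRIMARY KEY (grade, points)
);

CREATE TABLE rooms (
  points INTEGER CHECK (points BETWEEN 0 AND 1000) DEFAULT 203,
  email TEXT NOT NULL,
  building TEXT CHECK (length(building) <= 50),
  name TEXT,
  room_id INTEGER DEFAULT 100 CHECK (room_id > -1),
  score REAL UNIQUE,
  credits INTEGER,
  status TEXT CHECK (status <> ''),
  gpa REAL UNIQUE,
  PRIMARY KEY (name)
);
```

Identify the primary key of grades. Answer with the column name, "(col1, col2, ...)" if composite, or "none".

A table-level PRIMARY KEY clause names 2 columns: credits, grade.
This is a composite key — the combination is unique, not each column individually.

(credits, grade)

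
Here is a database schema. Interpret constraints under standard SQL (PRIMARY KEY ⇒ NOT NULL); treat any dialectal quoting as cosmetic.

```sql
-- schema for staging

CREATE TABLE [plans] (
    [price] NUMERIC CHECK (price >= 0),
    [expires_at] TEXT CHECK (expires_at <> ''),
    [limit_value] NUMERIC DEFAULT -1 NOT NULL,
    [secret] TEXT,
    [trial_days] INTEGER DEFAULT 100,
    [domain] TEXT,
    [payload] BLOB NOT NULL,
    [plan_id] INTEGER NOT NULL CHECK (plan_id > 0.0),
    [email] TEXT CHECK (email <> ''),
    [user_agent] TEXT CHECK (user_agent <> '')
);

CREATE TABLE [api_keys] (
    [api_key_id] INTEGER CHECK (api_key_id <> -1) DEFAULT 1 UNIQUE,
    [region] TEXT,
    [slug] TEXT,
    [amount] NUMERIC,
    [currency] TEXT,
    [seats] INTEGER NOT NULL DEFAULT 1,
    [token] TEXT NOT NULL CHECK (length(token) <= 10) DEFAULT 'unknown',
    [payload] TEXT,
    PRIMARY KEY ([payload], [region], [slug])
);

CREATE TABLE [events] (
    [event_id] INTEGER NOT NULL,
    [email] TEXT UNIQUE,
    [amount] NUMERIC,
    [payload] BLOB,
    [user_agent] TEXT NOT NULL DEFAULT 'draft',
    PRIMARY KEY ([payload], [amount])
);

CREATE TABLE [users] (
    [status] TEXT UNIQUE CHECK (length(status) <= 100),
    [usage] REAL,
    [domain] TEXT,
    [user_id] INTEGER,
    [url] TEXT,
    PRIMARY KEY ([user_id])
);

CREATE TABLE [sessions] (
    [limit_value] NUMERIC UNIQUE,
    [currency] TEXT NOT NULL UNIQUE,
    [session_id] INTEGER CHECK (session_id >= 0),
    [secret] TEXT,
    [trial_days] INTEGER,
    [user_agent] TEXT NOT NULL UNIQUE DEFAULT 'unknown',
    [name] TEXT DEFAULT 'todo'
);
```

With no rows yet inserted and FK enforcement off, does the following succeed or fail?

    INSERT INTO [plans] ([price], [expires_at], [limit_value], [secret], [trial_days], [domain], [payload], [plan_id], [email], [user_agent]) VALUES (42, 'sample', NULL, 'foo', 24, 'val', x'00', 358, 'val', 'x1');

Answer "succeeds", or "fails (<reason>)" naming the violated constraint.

fails (NOT NULL on limit_value)

limit_value is explicitly set to NULL, but limit_value is declared NOT NULL.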